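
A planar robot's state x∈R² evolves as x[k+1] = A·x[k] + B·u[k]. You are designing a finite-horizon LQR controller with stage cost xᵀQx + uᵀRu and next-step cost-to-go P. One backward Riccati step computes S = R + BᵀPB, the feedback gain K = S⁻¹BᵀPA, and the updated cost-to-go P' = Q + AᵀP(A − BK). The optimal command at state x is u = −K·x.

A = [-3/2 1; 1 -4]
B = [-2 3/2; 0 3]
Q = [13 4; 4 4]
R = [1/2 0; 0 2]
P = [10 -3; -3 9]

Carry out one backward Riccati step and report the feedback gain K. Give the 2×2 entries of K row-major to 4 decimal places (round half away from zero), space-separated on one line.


0.9844 -1.4701 0.3225 -1.2948

BᵀP = [-20.0000 6.0000; 6.0000 22.5000]
S = R + BᵀPB = [1/2 0; 0 2] + [40.0000 -12.0000; -12.0000 76.5000] = [40.5000 -12.0000; -12.0000 78.5000]
BᵀPA = [36.0000 -44.0000; 13.5000 -84.0000]
K = S⁻¹·BᵀPA = [0.9844 -1.4701; 0.3225 -1.2948]
A−BK = [-0.0148 0.0021; 0.0326 -0.1156]
AᵀP(A−BK) = [0.7072 -1.5982; -1.5982 4.5553]
P' = Q + AᵀP(A−BK) = [13.7072 2.4018; 2.4018 8.5553]
tr(P') = 22.2625


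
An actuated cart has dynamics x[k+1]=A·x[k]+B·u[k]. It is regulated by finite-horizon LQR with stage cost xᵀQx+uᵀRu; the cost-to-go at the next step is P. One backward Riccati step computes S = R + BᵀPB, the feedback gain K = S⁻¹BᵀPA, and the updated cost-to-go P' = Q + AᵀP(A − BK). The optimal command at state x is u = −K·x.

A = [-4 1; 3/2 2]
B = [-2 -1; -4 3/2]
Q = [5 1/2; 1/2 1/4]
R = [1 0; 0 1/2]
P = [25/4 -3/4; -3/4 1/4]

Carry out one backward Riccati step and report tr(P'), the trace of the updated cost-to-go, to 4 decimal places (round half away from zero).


9.2747

BᵀP = [-9.5000 0.5000; -7.3750 1.1250]
S = R + BᵀPB = [1 0; 0 1/2] + [17.0000 10.2500; 10.2500 9.0625] = [18.0000 10.2500; 10.2500 9.5625]
BᵀPA = [38.7500 -8.5000; 31.1875 -5.1250]
K = S⁻¹·BᵀPA = [0.7586 -0.4287; 2.4483 -0.0764]
A−BK = [-0.0345 0.0662; 0.8621 0.3998]
AᵀP(A−BK) = [3.8103 -0.3793; -0.3793 0.2144]
P' = Q + AᵀP(A−BK) = [8.8103 0.1207; 0.1207 0.4644]
tr(P') = 9.2747


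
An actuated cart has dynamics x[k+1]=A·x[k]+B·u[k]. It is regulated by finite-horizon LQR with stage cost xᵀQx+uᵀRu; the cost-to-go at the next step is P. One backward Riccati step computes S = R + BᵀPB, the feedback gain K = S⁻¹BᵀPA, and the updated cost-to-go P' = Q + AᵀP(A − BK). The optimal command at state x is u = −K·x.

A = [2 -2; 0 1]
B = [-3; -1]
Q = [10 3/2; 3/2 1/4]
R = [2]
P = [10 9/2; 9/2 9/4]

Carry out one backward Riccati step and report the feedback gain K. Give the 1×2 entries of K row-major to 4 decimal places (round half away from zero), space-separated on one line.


BᵀP = [-34.5000 -15.7500]
S = R + BᵀPB = [2] + [119.2500] = [121.2500]
BᵀPA = [-69.0000 53.2500]
K = S⁻¹·BᵀPA = [-0.5691 0.4392]
A−BK = [0.2928 -0.6825; -0.5691 1.4392]
AᵀP(A−BK) = [0.7340 -0.6969; -0.6969 0.8639]
P' = Q + AᵀP(A−BK) = [10.7340 0.8031; 0.8031 1.1139]
tr(P') = 11.8479

-0.5691 0.4392


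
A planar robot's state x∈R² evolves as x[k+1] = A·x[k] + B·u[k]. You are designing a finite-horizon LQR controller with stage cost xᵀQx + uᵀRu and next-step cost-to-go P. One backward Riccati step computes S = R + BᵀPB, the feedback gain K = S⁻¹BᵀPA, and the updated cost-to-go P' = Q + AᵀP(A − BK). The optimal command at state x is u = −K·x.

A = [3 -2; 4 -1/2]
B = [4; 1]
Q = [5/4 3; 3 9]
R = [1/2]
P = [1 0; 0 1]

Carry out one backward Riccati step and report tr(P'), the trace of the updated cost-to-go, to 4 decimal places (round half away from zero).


20.7429

BᵀP = [4.0000 1.0000]
S = R + BᵀPB = [1/2] + [17.0000] = [17.5000]
BᵀPA = [16.0000 -8.5000]
K = S⁻¹·BᵀPA = [0.9143 -0.4857]
A−BK = [-0.6571 -0.0571; 3.0857 -0.0143]
AᵀP(A−BK) = [10.3714 -0.2286; -0.2286 0.1214]
P' = Q + AᵀP(A−BK) = [11.6214 2.7714; 2.7714 9.1214]
tr(P') = 20.7429


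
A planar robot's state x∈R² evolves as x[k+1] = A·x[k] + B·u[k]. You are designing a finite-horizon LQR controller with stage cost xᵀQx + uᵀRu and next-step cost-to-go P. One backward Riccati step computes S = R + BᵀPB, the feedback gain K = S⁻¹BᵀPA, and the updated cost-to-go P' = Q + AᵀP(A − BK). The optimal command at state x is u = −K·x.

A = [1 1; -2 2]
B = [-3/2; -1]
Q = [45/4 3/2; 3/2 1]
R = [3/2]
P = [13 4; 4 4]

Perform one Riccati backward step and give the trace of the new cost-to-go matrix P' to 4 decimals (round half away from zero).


BᵀP = [-23.5000 -10.0000]
S = R + BᵀPB = [3/2] + [45.2500] = [46.7500]
BᵀPA = [-3.5000 -43.5000]
K = S⁻¹·BᵀPA = [-0.0749 -0.9305]
A−BK = [0.8877 -0.3957; -2.0749 1.0695]
AᵀP(A−BK) = [12.7380 -6.2567; -6.2567 4.5241]
P' = Q + AᵀP(A−BK) = [23.9880 -4.7567; -4.7567 5.5241]
tr(P') = 29.5120

29.5120


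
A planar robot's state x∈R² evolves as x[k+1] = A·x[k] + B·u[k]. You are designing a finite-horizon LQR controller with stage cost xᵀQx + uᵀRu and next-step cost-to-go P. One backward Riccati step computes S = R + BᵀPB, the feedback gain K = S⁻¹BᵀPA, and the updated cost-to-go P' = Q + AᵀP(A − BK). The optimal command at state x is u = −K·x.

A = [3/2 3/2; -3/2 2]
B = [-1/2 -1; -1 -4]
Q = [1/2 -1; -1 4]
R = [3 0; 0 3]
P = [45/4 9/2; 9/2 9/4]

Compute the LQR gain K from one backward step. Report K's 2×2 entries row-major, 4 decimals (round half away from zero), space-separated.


BᵀP = [-10.1250 -4.5000; -29.2500 -13.5000]
S = R + BᵀPB = [3 0; 0 3] + [9.5625 28.1250; 28.1250 83.2500] = [12.5625 28.1250; 28.1250 86.2500]
BᵀPA = [-8.4375 -24.1875; -23.6250 -70.8750]
K = S⁻¹·BᵀPA = [-0.2163 -0.3173; -0.2034 -0.7183]
A−BK = [1.1885 0.6231; -2.5298 -1.1904]
AᵀP(A−BK) = [3.4951 2.2911; 2.2911 2.7303]
P' = Q + AᵀP(A−BK) = [3.9951 1.2911; 1.2911 6.7303]
tr(P') = 10.7254

-0.2163 -0.3173 -0.2034 -0.7183


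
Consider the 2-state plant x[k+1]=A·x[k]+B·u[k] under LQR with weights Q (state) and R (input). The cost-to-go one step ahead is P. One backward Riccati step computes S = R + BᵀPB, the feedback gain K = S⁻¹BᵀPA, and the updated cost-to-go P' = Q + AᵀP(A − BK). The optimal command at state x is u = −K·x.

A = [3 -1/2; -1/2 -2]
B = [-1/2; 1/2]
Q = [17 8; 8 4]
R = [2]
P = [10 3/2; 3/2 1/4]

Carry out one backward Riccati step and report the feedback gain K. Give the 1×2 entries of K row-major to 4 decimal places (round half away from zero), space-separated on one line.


-3.2623 0.8852

BᵀP = [-4.2500 -0.6250]
S = R + BᵀPB = [2] + [1.8125] = [3.8125]
BᵀPA = [-12.4375 3.3750]
K = S⁻¹·BᵀPA = [-3.2623 0.8852]
A−BK = [1.3689 -0.0574; 1.1311 -2.4426]
AᵀP(A−BK) = [44.9877 -12.3648; -12.3648 3.5123]
P' = Q + AᵀP(A−BK) = [61.9877 -4.3648; -4.3648 7.5123]
tr(P') = 69.5000


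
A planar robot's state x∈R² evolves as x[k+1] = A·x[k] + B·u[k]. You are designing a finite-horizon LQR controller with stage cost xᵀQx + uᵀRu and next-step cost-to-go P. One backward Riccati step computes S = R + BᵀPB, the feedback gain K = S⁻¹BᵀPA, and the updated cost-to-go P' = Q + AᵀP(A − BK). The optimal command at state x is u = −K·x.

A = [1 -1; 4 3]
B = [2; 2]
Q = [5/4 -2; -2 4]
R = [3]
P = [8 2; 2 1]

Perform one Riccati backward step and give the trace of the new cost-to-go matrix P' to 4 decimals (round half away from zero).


14.9773

BᵀP = [20.0000 6.0000]
S = R + BᵀPB = [3] + [52.0000] = [55.0000]
BᵀPA = [44.0000 -2.0000]
K = S⁻¹·BᵀPA = [0.8000 -0.0364]
A−BK = [-0.6000 -0.9273; 2.4000 3.0727]
AᵀP(A−BK) = [4.8000 3.6000; 3.6000 4.9273]
P' = Q + AᵀP(A−BK) = [6.0500 1.6000; 1.6000 8.9273]
tr(P') = 14.9773


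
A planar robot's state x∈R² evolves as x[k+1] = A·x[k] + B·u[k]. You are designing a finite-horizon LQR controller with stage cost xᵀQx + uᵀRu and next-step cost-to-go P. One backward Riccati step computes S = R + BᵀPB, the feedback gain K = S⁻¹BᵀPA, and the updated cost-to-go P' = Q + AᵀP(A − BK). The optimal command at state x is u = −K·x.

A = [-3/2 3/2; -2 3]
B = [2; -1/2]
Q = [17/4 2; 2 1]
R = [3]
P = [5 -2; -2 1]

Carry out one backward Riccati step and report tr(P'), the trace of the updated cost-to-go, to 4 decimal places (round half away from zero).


BᵀP = [11.0000 -4.5000]
S = R + BᵀPB = [3] + [24.2500] = [27.2500]
BᵀPA = [-7.5000 3.0000]
K = S⁻¹·BᵀPA = [-0.2752 0.1101]
A−BK = [-0.9495 1.2798; -2.1376 3.0550]
AᵀP(A−BK) = [1.1858 -1.4243; -1.4243 1.9197]
P' = Q + AᵀP(A−BK) = [5.4358 0.5757; 0.5757 2.9197]
tr(P') = 8.3555

8.3555


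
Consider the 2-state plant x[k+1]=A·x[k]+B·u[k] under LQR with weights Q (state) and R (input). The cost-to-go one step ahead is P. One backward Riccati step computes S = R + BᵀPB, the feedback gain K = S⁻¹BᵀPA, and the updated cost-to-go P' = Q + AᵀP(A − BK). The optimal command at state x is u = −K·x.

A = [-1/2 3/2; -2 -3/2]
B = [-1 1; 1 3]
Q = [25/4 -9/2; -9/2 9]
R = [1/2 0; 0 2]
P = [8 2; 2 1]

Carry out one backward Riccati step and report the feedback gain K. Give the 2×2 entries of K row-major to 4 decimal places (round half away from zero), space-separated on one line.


BᵀP = [-6.0000 -1.0000; 14.0000 5.0000]
S = R + BᵀPB = [1/2 0; 0 2] + [5.0000 -9.0000; -9.0000 29.0000] = [5.5000 -9.0000; -9.0000 31.0000]
BᵀPA = [5.0000 -7.5000; -17.0000 13.5000]
K = S⁻¹·BᵀPA = [0.0223 -1.2402; -0.5419 0.0754]
A−BK = [0.0642 0.1844; -0.3966 -0.4860]
AᵀP(A−BK) = [0.6760 -0.0168; -0.0168 0.9302]
P' = Q + AᵀP(A−BK) = [6.9260 -4.5168; -4.5168 9.9302]
tr(P') = 16.8561

0.0223 -1.2402 -0.5419 0.0754


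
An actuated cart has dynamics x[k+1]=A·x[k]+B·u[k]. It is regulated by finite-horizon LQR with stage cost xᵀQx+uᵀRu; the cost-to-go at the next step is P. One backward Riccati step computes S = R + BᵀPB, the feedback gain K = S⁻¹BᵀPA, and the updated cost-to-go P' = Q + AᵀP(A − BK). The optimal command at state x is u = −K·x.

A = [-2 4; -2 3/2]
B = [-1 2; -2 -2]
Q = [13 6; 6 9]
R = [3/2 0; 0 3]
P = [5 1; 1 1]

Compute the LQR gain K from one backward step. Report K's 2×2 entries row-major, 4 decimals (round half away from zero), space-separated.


BᵀP = [-7.0000 -3.0000; 8.0000 0.0000]
S = R + BᵀPB = [3/2 0; 0 3] + [13.0000 -8.0000; -8.0000 16.0000] = [14.5000 -8.0000; -8.0000 19.0000]
BᵀPA = [20.0000 -32.5000; -16.0000 32.0000]
K = S⁻¹·BᵀPA = [1.1915 -1.7092; -0.3404 0.9645]
A−BK = [-0.1277 0.3617; -0.2979 0.0106]
AᵀP(A−BK) = [2.7234 -4.3830; -4.3830 7.8351]
P' = Q + AᵀP(A−BK) = [15.7234 1.6170; 1.6170 16.8351]
tr(P') = 32.5585

1.1915 -1.7092 -0.3404 0.9645


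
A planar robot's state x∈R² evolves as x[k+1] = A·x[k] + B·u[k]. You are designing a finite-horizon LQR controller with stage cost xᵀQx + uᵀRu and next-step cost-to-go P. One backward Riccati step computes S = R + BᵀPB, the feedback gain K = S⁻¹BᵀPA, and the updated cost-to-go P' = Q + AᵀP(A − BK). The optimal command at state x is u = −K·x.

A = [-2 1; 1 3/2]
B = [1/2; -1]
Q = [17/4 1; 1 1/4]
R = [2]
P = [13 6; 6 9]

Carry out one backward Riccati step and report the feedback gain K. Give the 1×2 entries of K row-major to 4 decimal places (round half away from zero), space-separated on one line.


BᵀP = [0.5000 -6.0000]
S = R + BᵀPB = [2] + [6.2500] = [8.2500]
BᵀPA = [-7.0000 -8.5000]
K = S⁻¹·BᵀPA = [-0.8485 -1.0303]
A−BK = [-1.5758 1.5152; 0.1515 0.4697]
AᵀP(A−BK) = [31.0606 -31.7121; -31.7121 42.4924]
P' = Q + AᵀP(A−BK) = [35.3106 -30.7121; -30.7121 42.7424]
tr(P') = 78.0530

-0.8485 -1.0303


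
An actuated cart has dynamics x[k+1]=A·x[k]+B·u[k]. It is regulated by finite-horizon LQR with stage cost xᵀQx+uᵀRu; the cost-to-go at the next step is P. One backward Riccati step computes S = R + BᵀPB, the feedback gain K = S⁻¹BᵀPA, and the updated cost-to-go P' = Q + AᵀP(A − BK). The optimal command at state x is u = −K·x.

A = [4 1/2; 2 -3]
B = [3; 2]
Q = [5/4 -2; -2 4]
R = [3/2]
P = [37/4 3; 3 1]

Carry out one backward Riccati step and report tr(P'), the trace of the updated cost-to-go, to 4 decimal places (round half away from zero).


BᵀP = [33.7500 11.0000]
S = R + BᵀPB = [3/2] + [123.2500] = [124.7500]
BᵀPA = [157.0000 -16.1250]
K = S⁻¹·BᵀPA = [1.2585 -0.1293]
A−BK = [0.2244 0.8878; -0.5170 -2.7415]
AᵀP(A−BK) = [2.4128 -0.2064; -0.2064 0.2282]
P' = Q + AᵀP(A−BK) = [3.6628 -2.2064; -2.2064 4.2282]
tr(P') = 7.8910

7.8910


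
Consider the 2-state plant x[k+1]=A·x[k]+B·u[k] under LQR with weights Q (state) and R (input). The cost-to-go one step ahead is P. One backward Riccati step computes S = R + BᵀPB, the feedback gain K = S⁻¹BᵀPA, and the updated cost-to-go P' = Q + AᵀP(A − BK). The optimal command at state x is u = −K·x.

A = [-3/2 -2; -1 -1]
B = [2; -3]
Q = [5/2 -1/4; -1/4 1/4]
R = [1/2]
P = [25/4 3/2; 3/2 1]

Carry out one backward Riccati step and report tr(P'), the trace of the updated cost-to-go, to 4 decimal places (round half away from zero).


BᵀP = [8.0000 0.0000]
S = R + BᵀPB = [1/2] + [16.0000] = [16.5000]
BᵀPA = [-12.0000 -16.0000]
K = S⁻¹·BᵀPA = [-0.7273 -0.9697]
A−BK = [-0.0455 -0.0606; -3.1818 -3.9091]
AᵀP(A−BK) = [10.8352 13.3636; 13.3636 16.4848]
P' = Q + AᵀP(A−BK) = [13.3352 13.1136; 13.1136 16.7348]
tr(P') = 30.0701

30.0701


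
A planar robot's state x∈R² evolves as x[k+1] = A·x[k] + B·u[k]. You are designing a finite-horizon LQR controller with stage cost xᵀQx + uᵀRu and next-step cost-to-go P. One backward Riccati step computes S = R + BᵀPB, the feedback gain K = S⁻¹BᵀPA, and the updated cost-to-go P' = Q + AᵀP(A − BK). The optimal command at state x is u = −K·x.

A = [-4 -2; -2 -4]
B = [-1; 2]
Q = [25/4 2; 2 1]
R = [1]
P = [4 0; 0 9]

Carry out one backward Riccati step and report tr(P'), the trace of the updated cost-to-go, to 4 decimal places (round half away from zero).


157.5915

BᵀP = [-4.0000 18.0000]
S = R + BᵀPB = [1] + [40.0000] = [41.0000]
BᵀPA = [-20.0000 -64.0000]
K = S⁻¹·BᵀPA = [-0.4878 -1.5610]
A−BK = [-4.4878 -3.5610; -1.0244 -0.8780]
AᵀP(A−BK) = [90.2439 72.7805; 72.7805 60.0976]
P' = Q + AᵀP(A−BK) = [96.4939 74.7805; 74.7805 61.0976]
tr(P') = 157.5915


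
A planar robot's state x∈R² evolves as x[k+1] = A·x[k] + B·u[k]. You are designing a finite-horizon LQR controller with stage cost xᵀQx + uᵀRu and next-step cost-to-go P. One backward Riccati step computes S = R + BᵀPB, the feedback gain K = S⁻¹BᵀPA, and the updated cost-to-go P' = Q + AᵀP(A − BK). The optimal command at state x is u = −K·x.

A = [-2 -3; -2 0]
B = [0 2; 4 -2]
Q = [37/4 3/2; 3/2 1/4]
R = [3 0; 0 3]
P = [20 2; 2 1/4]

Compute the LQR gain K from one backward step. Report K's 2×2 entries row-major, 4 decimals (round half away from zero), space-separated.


-0.4214 -0.4286 -1.0750 -1.5000

BᵀP = [8.0000 1.0000; 36.0000 3.5000]
S = R + BᵀPB = [3 0; 0 3] + [4.0000 14.0000; 14.0000 65.0000] = [7.0000 14.0000; 14.0000 68.0000]
BᵀPA = [-18.0000 -24.0000; -79.0000 -108.0000]
K = S⁻¹·BᵀPA = [-0.4214 -0.4286; -1.0750 -1.5000]
A−BK = [0.1500 0.0000; -2.4643 -1.2857]
AᵀP(A−BK) = [4.4893 5.7857; 5.7857 7.7143]
P' = Q + AᵀP(A−BK) = [13.7393 7.2857; 7.2857 7.9643]
tr(P') = 21.7036


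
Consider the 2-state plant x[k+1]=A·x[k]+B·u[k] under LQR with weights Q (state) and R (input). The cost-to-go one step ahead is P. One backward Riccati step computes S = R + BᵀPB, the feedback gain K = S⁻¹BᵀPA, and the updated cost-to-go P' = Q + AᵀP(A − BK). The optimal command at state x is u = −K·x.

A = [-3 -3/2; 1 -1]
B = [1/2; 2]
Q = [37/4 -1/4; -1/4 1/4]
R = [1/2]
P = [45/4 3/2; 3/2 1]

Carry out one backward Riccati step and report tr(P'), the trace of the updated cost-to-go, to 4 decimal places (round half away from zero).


BᵀP = [8.6250 2.7500]
S = R + BᵀPB = [1/2] + [9.8125] = [10.3125]
BᵀPA = [-23.1250 -15.6875]
K = S⁻¹·BᵀPA = [-2.2424 -1.5212]
A−BK = [-1.8788 -0.7394; 5.4848 2.0424]
AᵀP(A−BK) = [41.3939 16.6970; 16.6970 6.9485]
P' = Q + AᵀP(A−BK) = [50.6439 16.4470; 16.4470 7.1985]
tr(P') = 57.8424

57.8424


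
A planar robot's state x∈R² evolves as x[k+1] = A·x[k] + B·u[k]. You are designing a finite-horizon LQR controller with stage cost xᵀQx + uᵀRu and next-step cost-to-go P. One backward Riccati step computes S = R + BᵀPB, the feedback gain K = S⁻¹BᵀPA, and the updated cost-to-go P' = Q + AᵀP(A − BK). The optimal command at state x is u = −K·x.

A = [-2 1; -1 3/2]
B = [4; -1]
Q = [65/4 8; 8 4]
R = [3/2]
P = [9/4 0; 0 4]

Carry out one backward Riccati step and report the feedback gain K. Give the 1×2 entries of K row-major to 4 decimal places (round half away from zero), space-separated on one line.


BᵀP = [9.0000 -4.0000]
S = R + BᵀPB = [3/2] + [40.0000] = [41.5000]
BᵀPA = [-14.0000 3.0000]
K = S⁻¹·BᵀPA = [-0.3373 0.0723]
A−BK = [-0.6506 0.7108; -1.3373 1.5723]
AᵀP(A−BK) = [8.2771 -9.4880; -9.4880 11.0331]
P' = Q + AᵀP(A−BK) = [24.5271 -1.4880; -1.4880 15.0331]
tr(P') = 39.5602

-0.3373 0.0723


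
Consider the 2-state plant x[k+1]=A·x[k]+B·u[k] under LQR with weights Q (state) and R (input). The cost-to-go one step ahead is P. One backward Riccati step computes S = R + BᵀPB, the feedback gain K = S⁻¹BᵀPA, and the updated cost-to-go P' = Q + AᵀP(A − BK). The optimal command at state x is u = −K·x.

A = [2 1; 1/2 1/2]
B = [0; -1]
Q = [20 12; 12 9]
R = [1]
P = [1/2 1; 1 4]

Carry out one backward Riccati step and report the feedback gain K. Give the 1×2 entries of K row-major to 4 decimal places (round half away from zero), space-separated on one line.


BᵀP = [-1.0000 -4.0000]
S = R + BᵀPB = [1] + [4.0000] = [5.0000]
BᵀPA = [-4.0000 -3.0000]
K = S⁻¹·BᵀPA = [-0.8000 -0.6000]
A−BK = [2.0000 1.0000; -0.3000 -0.1000]
AᵀP(A−BK) = [1.8000 1.1000; 1.1000 0.7000]
P' = Q + AᵀP(A−BK) = [21.8000 13.1000; 13.1000 9.7000]
tr(P') = 31.5000

-0.8000 -0.6000


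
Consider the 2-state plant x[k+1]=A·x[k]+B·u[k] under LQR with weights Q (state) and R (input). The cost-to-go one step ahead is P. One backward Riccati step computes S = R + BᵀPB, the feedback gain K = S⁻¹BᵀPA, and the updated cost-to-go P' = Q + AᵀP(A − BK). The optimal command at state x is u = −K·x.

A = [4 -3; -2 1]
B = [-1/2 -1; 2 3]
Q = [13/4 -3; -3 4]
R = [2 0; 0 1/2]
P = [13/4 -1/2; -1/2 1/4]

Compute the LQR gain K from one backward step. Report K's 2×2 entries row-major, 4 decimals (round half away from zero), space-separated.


BᵀP = [-2.6250 0.7500; -4.7500 1.2500]
S = R + BᵀPB = [2 0; 0 1/2] + [2.8125 4.8750; 4.8750 8.5000] = [4.8125 4.8750; 4.8750 9.0000]
BᵀPA = [-12.0000 8.6250; -21.5000 15.5000]
K = S⁻¹·BᵀPA = [-0.1631 0.1055; -2.3006 1.6651]
A−BK = [1.6179 -1.2822; 5.2278 -4.2062]
AᵀP(A−BK) = [9.5811 -7.4349; -7.4349 5.7814]
P' = Q + AᵀP(A−BK) = [12.8311 -10.4349; -10.4349 9.7814]
tr(P') = 22.6125

-0.1631 0.1055 -2.3006 1.6651


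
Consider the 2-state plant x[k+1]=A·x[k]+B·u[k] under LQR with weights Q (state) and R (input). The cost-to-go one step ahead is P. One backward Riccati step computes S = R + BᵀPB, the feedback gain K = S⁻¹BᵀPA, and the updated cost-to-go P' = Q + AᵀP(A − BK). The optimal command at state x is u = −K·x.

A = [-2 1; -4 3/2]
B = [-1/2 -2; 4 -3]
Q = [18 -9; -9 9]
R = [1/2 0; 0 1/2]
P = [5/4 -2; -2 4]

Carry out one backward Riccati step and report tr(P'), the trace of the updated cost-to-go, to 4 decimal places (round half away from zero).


BᵀP = [-8.6250 17.0000; 3.5000 -8.0000]
S = R + BᵀPB = [1/2 0; 0 1/2] + [72.3125 -33.7500; -33.7500 17.0000] = [72.8125 -33.7500; -33.7500 17.5000]
BᵀPA = [-50.7500 16.8750; 25.0000 -8.5000]
K = S⁻¹·BᵀPA = [-0.3283 0.0624; 0.7954 -0.3653]
A−BK = [-0.5734 0.3006; -0.3006 0.1543]
AᵀP(A−BK) = [0.4532 -0.1988; -0.1988 0.0913]
P' = Q + AᵀP(A−BK) = [18.4532 -9.1988; -9.1988 9.0913]
tr(P') = 27.5445

27.5445


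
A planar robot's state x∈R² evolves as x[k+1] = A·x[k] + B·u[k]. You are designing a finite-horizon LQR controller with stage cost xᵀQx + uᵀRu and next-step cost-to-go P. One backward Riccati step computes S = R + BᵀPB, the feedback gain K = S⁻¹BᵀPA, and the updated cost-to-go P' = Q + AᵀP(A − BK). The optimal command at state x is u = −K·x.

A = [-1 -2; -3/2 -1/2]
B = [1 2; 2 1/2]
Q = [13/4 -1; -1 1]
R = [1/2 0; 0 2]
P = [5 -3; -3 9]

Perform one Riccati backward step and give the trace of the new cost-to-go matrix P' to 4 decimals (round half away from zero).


BᵀP = [-1.0000 15.0000; 8.5000 -1.5000]
S = R + BᵀPB = [1/2 0; 0 2] + [29.0000 5.5000; 5.5000 16.2500] = [29.5000 5.5000; 5.5000 18.2500]
BᵀPA = [-21.5000 -5.5000; -6.2500 -16.2500]
K = S⁻¹·BᵀPA = [-0.7046 -0.0216; -0.1301 -0.8839]
A−BK = [-0.0352 -0.2106; -0.0258 -0.0148]
AᵀP(A−BK) = [0.2888 0.2603; 0.2603 1.7678]
P' = Q + AᵀP(A−BK) = [3.5388 -0.7397; -0.7397 2.7678]
tr(P') = 6.3066

6.3066


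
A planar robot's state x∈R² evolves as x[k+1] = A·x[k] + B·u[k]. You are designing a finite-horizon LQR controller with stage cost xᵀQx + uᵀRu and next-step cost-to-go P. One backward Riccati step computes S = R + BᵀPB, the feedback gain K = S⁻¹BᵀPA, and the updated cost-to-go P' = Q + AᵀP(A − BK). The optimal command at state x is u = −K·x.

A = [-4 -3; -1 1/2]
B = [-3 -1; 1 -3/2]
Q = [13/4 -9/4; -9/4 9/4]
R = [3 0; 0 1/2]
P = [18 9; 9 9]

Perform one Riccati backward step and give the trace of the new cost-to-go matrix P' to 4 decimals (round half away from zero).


11.0377

BᵀP = [-45.0000 -18.0000; -31.5000 -22.5000]
S = R + BᵀPB = [3 0; 0 1/2] + [117.0000 72.0000; 72.0000 65.2500] = [120.0000 72.0000; 72.0000 65.7500]
BᵀPA = [198.0000 126.0000; 148.5000 83.2500]
K = S⁻¹·BᵀPA = [0.8598 0.8465; 1.3171 0.3392]
A−BK = [-0.1037 -0.1214; 0.1159 0.1624]
AᵀP(A−BK) = [3.1829 2.5244; 2.5244 2.3548]
P' = Q + AᵀP(A−BK) = [6.4329 0.2744; 0.2744 4.6048]
tr(P') = 11.0377


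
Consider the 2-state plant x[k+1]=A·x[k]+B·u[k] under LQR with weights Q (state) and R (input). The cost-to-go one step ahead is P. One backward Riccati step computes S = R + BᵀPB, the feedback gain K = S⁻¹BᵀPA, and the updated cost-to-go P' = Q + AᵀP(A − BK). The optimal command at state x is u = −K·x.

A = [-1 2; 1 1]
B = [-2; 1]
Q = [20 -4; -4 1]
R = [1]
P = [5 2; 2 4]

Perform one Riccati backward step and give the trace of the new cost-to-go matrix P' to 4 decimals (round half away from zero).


39.1765

BᵀP = [-8.0000 0.0000]
S = R + BᵀPB = [1] + [16.0000] = [17.0000]
BᵀPA = [8.0000 -16.0000]
K = S⁻¹·BᵀPA = [0.4706 -0.9412]
A−BK = [-0.0588 0.1176; 0.5294 1.9412]
AᵀP(A−BK) = [1.2353 3.5294; 3.5294 16.9412]
P' = Q + AᵀP(A−BK) = [21.2353 -0.4706; -0.4706 17.9412]
tr(P') = 39.1765


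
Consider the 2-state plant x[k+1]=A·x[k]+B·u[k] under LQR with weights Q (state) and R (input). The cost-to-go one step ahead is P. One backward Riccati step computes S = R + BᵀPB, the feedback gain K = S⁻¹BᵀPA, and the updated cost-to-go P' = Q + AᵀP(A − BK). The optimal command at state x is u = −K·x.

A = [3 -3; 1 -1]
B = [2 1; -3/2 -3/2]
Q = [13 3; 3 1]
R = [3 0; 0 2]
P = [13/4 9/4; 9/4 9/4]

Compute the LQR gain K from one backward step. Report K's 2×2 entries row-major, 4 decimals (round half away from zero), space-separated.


BᵀP = [3.1250 1.1250; -0.1250 -1.1250]
S = R + BᵀPB = [3 0; 0 2] + [4.5625 1.4375; 1.4375 1.5625] = [7.5625 1.4375; 1.4375 3.5625]
BᵀPA = [10.5000 -10.5000; -1.5000 1.5000]
K = S⁻¹·BᵀPA = [1.5905 -1.5905; -1.0628 1.0628]
A−BK = [0.8819 -0.8819; 1.7915 -1.7915]
AᵀP(A−BK) = [26.7060 -26.7060; -26.7060 26.7060]
P' = Q + AᵀP(A−BK) = [39.7060 -23.7060; -23.7060 27.7060]
tr(P') = 67.4121

1.5905 -1.5905 -1.0628 1.0628


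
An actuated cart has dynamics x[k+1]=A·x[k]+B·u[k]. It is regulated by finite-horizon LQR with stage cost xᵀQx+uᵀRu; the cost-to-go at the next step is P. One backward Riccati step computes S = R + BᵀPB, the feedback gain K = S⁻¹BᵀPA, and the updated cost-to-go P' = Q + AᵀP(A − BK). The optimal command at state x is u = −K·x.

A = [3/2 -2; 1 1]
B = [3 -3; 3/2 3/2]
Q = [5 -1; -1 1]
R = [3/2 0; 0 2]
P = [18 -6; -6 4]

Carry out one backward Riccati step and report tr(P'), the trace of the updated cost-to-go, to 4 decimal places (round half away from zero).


BᵀP = [45.0000 -12.0000; -63.0000 24.0000]
S = R + BᵀPB = [3/2 0; 0 2] + [117.0000 -153.0000; -153.0000 225.0000] = [118.5000 -153.0000; -153.0000 227.0000]
BᵀPA = [55.5000 -102.0000; -70.5000 150.0000]
K = S⁻¹·BᵀPA = [0.5191 -0.0584; 0.0393 0.6214]
A−BK = [0.0606 0.0395; 0.1623 0.1556]
AᵀP(A−BK) = [0.4608 0.0524; 0.0524 0.8285]
P' = Q + AᵀP(A−BK) = [5.4608 -0.9476; -0.9476 1.8285]
tr(P') = 7.2893

7.2893


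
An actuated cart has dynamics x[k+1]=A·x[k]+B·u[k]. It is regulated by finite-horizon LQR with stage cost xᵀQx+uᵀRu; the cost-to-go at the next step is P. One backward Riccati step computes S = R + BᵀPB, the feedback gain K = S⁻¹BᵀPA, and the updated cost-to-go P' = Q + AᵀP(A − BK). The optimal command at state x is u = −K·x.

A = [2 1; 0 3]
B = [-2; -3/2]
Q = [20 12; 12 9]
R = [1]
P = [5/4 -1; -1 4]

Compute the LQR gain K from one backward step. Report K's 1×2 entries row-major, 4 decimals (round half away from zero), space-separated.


-0.2222 -1.4444

BᵀP = [-1.0000 -4.0000]
S = R + BᵀPB = [1] + [8.0000] = [9.0000]
BᵀPA = [-2.0000 -13.0000]
K = S⁻¹·BᵀPA = [-0.2222 -1.4444]
A−BK = [1.5556 -1.8889; -0.3333 0.8333]
AᵀP(A−BK) = [4.5556 -6.3889; -6.3889 12.4722]
P' = Q + AᵀP(A−BK) = [24.5556 5.6111; 5.6111 21.4722]
tr(P') = 46.0278


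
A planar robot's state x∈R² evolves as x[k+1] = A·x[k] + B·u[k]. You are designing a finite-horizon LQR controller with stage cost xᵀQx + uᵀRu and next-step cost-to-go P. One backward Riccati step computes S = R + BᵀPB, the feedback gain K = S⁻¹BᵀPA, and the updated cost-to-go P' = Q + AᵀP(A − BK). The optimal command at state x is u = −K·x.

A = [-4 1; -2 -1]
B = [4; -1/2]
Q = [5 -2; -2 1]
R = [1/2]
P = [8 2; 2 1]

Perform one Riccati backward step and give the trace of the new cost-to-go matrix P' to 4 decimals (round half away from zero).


10.4182

BᵀP = [31.0000 7.5000]
S = R + BᵀPB = [1/2] + [120.2500] = [120.7500]
BᵀPA = [-139.0000 23.5000]
K = S⁻¹·BᵀPA = [-1.1511 0.1946]
A−BK = [0.6046 0.2215; -2.5756 -0.9027]
AᵀP(A−BK) = [3.9917 1.0518; 1.0518 0.4265]
P' = Q + AᵀP(A−BK) = [8.9917 -0.9482; -0.9482 1.4265]
tr(P') = 10.4182


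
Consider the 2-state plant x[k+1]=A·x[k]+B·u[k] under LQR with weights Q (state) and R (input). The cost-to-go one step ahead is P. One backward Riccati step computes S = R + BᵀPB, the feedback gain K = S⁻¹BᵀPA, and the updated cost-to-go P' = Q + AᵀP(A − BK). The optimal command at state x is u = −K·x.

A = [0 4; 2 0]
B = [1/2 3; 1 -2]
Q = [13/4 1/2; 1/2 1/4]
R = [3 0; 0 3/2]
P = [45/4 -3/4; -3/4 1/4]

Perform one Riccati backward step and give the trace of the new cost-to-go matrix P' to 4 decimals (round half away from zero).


BᵀP = [4.8750 -0.1250; 35.2500 -2.7500]
S = R + BᵀPB = [3 0; 0 3/2] + [2.3125 14.8750; 14.8750 111.2500] = [5.3125 14.8750; 14.8750 112.7500]
BᵀPA = [-0.2500 19.5000; -5.5000 141.0000]
K = S⁻¹·BᵀPA = [0.1420 0.2681; -0.0675 1.2152]
A−BK = [0.1315 0.2204; 1.7230 2.1623]
AᵀP(A−BK) = [0.6642 0.7506; 0.7506 3.4311]
P' = Q + AᵀP(A−BK) = [3.9142 1.2506; 1.2506 3.6811]
tr(P') = 7.5953

7.5953


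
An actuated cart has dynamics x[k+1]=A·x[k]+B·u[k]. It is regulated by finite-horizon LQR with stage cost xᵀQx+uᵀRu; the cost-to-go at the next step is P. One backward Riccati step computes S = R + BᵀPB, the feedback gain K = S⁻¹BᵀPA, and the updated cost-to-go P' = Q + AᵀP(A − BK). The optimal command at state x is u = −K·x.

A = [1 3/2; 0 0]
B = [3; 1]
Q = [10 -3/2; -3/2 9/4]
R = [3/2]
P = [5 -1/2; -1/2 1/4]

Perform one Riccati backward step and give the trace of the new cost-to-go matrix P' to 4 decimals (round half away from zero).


12.8814

BᵀP = [14.5000 -1.2500]
S = R + BᵀPB = [3/2] + [42.2500] = [43.7500]
BᵀPA = [14.5000 21.7500]
K = S⁻¹·BᵀPA = [0.3314 0.4971]
A−BK = [0.0057 0.0086; -0.3314 -0.4971]
AᵀP(A−BK) = [0.1943 0.2914; 0.2914 0.4371]
P' = Q + AᵀP(A−BK) = [10.1943 -1.2086; -1.2086 2.6871]
tr(P') = 12.8814


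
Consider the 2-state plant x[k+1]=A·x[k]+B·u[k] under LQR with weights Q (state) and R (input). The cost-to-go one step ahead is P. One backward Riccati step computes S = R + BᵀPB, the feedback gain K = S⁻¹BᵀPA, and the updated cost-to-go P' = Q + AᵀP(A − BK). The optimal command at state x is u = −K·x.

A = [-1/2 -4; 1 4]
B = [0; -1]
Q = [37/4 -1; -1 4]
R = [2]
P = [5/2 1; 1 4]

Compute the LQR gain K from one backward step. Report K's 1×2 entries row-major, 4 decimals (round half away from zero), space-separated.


BᵀP = [-1.0000 -4.0000]
S = R + BᵀPB = [2] + [4.0000] = [6.0000]
BᵀPA = [-3.5000 -12.0000]
K = S⁻¹·BᵀPA = [-0.5833 -2.0000]
A−BK = [-0.5000 -4.0000; 0.4167 2.0000]
AᵀP(A−BK) = [1.5833 8.0000; 8.0000 48.0000]
P' = Q + AᵀP(A−BK) = [10.8333 7.0000; 7.0000 52.0000]
tr(P') = 62.8333

-0.5833 -2.0000


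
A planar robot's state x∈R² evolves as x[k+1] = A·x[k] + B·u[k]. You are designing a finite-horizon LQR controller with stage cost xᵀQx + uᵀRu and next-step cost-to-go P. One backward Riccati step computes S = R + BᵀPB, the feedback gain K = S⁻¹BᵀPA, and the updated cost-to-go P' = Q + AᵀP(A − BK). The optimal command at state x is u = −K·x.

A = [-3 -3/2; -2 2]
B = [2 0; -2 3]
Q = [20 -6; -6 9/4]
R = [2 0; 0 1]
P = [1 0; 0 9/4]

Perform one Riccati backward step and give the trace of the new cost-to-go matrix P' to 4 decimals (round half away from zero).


27.6813

BᵀP = [2.0000 -4.5000; 0.0000 6.7500]
S = R + BᵀPB = [2 0; 0 1] + [13.0000 -13.5000; -13.5000 20.2500] = [15.0000 -13.5000; -13.5000 21.2500]
BᵀPA = [3.0000 -12.0000; -13.5000 13.5000]
K = S⁻¹·BᵀPA = [-0.8681 -0.5330; -1.1868 0.2967]
A−BK = [-1.2637 -0.4341; -0.1758 0.0440]
AᵀP(A−BK) = [4.5824 1.1044; 1.1044 0.8489]
P' = Q + AᵀP(A−BK) = [24.5824 -4.8956; -4.8956 3.0989]
tr(P') = 27.6813


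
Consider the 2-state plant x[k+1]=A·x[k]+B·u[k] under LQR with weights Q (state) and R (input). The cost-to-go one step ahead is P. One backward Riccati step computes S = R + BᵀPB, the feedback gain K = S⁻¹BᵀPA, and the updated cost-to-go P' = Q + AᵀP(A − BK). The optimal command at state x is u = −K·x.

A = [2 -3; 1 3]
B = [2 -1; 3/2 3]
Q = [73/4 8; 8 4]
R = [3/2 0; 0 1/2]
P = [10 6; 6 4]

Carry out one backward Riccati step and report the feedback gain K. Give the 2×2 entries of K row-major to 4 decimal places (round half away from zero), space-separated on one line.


BᵀP = [29.0000 18.0000; 8.0000 6.0000]
S = R + BᵀPB = [3/2 0; 0 1/2] + [85.0000 25.0000; 25.0000 10.0000] = [86.5000 25.0000; 25.0000 10.5000]
BᵀPA = [76.0000 -33.0000; 22.0000 -6.0000]
K = S⁻¹·BᵀPA = [0.8756 -0.6937; 0.0106 1.0803]
A−BK = [0.2595 -0.5322; -0.3451 0.7996]
AᵀP(A−BK) = [1.2251 -1.0432; -1.0432 1.5887]
P' = Q + AᵀP(A−BK) = [19.4751 6.9568; 6.9568 5.5887]
tr(P') = 25.0638

0.8756 -0.6937 0.0106 1.0803


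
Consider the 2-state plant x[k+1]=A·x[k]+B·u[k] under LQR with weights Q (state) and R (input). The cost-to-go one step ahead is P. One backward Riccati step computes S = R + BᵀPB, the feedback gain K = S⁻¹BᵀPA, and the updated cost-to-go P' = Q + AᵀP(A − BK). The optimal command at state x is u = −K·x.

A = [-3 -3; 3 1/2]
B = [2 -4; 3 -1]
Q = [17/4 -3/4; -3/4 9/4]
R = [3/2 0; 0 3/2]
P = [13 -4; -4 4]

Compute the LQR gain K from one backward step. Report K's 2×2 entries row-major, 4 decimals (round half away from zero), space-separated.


BᵀP = [14.0000 4.0000; -48.0000 12.0000]
S = R + BᵀPB = [3/2 0; 0 3/2] + [40.0000 -60.0000; -60.0000 180.0000] = [41.5000 -60.0000; -60.0000 181.5000]
BᵀPA = [-30.0000 -40.0000; 180.0000 150.0000]
K = S⁻¹·BᵀPA = [1.3618 0.4425; 1.4419 0.9727]
A−BK = [0.0441 0.0059; 0.3565 0.1452]
AᵀP(A−BK) = [6.3084 3.1842; 3.1842 1.7910]
P' = Q + AᵀP(A−BK) = [10.5584 2.4342; 2.4342 4.0410]
tr(P') = 14.5994

1.3618 0.4425 1.4419 0.9727


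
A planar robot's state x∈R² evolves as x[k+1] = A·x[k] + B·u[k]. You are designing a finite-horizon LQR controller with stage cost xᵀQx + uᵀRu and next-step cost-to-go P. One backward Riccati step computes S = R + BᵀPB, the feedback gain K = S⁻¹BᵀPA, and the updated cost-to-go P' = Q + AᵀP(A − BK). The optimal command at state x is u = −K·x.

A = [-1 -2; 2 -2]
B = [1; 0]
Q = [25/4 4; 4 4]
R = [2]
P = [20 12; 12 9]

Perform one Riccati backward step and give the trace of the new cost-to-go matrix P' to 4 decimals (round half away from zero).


43.3409

BᵀP = [20.0000 12.0000]
S = R + BᵀPB = [2] + [20.0000] = [22.0000]
BᵀPA = [4.0000 -64.0000]
K = S⁻¹·BᵀPA = [0.1818 -2.9091]
A−BK = [-1.1818 0.9091; 2.0000 -2.0000]
AᵀP(A−BK) = [7.2727 -8.3636; -8.3636 25.8182]
P' = Q + AᵀP(A−BK) = [13.5227 -4.3636; -4.3636 29.8182]
tr(P') = 43.3409


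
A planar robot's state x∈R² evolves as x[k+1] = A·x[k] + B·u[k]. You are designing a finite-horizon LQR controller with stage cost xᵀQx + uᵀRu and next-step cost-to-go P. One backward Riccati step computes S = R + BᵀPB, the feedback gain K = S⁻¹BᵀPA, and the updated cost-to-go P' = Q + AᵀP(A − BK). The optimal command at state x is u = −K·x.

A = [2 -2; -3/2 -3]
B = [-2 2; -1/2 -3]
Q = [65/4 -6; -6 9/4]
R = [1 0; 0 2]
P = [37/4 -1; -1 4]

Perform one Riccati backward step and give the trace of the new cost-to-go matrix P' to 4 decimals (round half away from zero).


BᵀP = [-18.0000 0.0000; 21.5000 -14.0000]
S = R + BᵀPB = [1 0; 0 2] + [36.0000 -36.0000; -36.0000 85.0000] = [37.0000 -36.0000; -36.0000 87.0000]
BᵀPA = [-36.0000 36.0000; 64.0000 -1.0000]
K = S⁻¹·BᵀPA = [-0.4306 1.6100; 0.5575 0.6547]
A−BK = [0.0239 -0.0894; -0.0429 -0.2309]
AᵀP(A−BK) = [0.8216 0.0582; 0.0582 3.6953]
P' = Q + AᵀP(A−BK) = [17.0716 -5.9418; -5.9418 5.9453]
tr(P') = 23.0169

23.0169


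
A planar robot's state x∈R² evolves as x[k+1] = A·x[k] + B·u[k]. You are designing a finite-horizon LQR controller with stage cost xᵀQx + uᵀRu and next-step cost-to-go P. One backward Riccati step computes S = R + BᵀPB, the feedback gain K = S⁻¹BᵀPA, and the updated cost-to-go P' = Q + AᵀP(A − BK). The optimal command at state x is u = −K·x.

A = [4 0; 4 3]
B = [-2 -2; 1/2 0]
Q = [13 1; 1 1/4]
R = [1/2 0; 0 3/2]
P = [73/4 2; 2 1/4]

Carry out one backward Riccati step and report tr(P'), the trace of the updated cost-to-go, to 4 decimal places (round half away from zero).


16.1817

BᵀP = [-35.5000 -3.8750; -36.5000 -4.0000]
S = R + BᵀPB = [1/2 0; 0 3/2] + [69.0625 71.0000; 71.0000 73.0000] = [69.5625 71.0000; 71.0000 74.5000]
BᵀPA = [-157.5000 -11.6250; -162.0000 -12.0000]
K = S⁻¹·BᵀPA = [-1.6389 -0.0994; -0.6126 -0.0663]
A−BK = [-0.5030 -0.3315; 4.8194 3.0497]
AᵀP(A−BK) = [2.6334 0.5967; 0.5967 0.2983]
P' = Q + AᵀP(A−BK) = [15.6334 1.5967; 1.5967 0.5483]
tr(P') = 16.1817


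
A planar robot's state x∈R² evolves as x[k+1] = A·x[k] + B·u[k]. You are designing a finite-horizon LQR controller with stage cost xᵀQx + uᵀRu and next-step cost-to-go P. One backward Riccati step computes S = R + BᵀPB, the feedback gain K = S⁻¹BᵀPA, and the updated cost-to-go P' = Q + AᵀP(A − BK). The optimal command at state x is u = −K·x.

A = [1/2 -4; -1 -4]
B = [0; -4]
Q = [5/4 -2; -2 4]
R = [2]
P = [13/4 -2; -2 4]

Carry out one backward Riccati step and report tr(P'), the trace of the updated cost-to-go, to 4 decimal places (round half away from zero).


BᵀP = [8.0000 -16.0000]
S = R + BᵀPB = [2] + [64.0000] = [66.0000]
BᵀPA = [20.0000 32.0000]
K = S⁻¹·BᵀPA = [0.3030 0.4848]
A−BK = [0.5000 -4.0000; 0.2121 -2.0606]
AᵀP(A−BK) = [0.7519 -4.1970; -4.1970 36.4848]
P' = Q + AᵀP(A−BK) = [2.0019 -6.1970; -6.1970 40.4848]
tr(P') = 42.4867

42.4867


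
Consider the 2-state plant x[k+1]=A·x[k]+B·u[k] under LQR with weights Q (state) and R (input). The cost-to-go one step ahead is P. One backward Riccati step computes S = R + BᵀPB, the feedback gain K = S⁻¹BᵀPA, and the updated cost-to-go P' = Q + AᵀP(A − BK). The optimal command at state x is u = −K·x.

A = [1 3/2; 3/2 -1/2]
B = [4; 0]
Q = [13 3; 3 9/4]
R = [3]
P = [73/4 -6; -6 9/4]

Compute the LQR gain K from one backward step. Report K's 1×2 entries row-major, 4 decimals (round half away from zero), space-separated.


0.1254 0.4119

BᵀP = [73.0000 -24.0000]
S = R + BᵀPB = [3] + [292.0000] = [295.0000]
BᵀPA = [37.0000 121.5000]
K = S⁻¹·BᵀPA = [0.1254 0.4119]
A−BK = [0.4983 -0.1475; 1.5000 -0.5000]
AᵀP(A−BK) = [0.6718 -0.0515; -0.0515 0.5835]
P' = Q + AᵀP(A−BK) = [13.6718 2.9485; 2.9485 2.8335]
tr(P') = 16.5053


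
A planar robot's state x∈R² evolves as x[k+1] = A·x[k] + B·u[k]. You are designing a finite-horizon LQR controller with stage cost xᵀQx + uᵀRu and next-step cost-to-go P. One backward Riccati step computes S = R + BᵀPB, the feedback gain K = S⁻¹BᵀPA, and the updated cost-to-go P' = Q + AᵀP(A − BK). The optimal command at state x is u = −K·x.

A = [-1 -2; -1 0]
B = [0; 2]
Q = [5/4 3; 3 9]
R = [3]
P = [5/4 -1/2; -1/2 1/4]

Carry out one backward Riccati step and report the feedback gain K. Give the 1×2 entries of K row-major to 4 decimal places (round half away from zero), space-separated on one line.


0.1250 0.5000

BᵀP = [-1.0000 0.5000]
S = R + BᵀPB = [3] + [1.0000] = [4.0000]
BᵀPA = [0.5000 2.0000]
K = S⁻¹·BᵀPA = [0.1250 0.5000]
A−BK = [-1.0000 -2.0000; -1.2500 -1.0000]
AᵀP(A−BK) = [0.4375 1.2500; 1.2500 4.0000]
P' = Q + AᵀP(A−BK) = [1.6875 4.2500; 4.2500 13.0000]
tr(P') = 14.6875


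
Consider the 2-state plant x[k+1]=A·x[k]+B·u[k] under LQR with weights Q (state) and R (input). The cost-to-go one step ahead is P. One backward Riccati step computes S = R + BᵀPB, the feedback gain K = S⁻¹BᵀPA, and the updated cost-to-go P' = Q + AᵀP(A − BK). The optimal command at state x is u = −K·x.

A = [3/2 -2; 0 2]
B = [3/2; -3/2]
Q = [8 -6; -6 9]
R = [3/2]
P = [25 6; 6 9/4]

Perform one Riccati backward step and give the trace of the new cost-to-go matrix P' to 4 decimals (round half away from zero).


BᵀP = [28.5000 5.6250]
S = R + BᵀPB = [3/2] + [34.3125] = [35.8125]
BᵀPA = [42.7500 -45.7500]
K = S⁻¹·BᵀPA = [1.1937 -1.2775]
A−BK = [-0.2906 -0.0838; 1.7906 0.0838]
AᵀP(A−BK) = [5.2186 -2.3874; -2.3874 2.5550]
P' = Q + AᵀP(A−BK) = [13.2186 -8.3874; -8.3874 11.5550]
tr(P') = 24.7736

24.7736


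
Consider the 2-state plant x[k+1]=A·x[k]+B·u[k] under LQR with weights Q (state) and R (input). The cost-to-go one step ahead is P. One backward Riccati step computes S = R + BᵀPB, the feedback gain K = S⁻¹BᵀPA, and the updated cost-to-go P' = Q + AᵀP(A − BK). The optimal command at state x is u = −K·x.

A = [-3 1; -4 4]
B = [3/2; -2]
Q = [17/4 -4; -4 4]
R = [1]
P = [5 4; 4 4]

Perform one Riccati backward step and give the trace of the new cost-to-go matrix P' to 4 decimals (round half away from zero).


276.0147

BᵀP = [-0.5000 -2.0000]
S = R + BᵀPB = [1] + [3.2500] = [4.2500]
BᵀPA = [9.5000 -8.5000]
K = S⁻¹·BᵀPA = [2.2353 -2.0000]
A−BK = [-6.3529 4.0000; 0.4706 0.0000]
AᵀP(A−BK) = [183.7647 -124.0000; -124.0000 84.0000]
P' = Q + AᵀP(A−BK) = [188.0147 -128.0000; -128.0000 88.0000]
tr(P') = 276.0147


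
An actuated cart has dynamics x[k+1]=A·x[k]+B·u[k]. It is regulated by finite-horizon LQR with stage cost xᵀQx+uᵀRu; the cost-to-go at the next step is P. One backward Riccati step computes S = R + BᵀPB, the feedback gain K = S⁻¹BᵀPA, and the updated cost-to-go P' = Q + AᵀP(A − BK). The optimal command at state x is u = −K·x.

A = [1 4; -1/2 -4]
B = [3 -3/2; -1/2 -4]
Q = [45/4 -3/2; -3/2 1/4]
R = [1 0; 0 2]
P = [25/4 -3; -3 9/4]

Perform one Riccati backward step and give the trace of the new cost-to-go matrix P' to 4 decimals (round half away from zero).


15.6938

BᵀP = [20.2500 -10.1250; 2.6250 -4.5000]
S = R + BᵀPB = [1 0; 0 2] + [65.8125 10.1250; 10.1250 14.0625] = [66.8125 10.1250; 10.1250 16.0625]
BᵀPA = [25.3125 121.5000; 4.8750 28.5000]
K = S⁻¹·BᵀPA = [0.3680 1.7133; 0.0715 0.6943]
A−BK = [0.0032 -0.0984; -0.0299 -0.3660]
AᵀP(A−BK) = [0.1483 0.7472; 0.7472 4.0454]
P' = Q + AᵀP(A−BK) = [11.3983 -0.7528; -0.7528 4.2954]
tr(P') = 15.6938
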